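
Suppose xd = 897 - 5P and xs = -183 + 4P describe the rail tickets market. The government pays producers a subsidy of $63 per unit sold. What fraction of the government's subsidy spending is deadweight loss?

DWL / government spending = 70/437

Pre-subsidy: 897 - 5P = -183 + 4P gives P* = 120, x* = 297.
With the subsidy, sellers receive Ps = Pb + 63 for each unit, where Pb is the price buyers pay.
Supply in terms of Pb becomes xs = -183 + 4(Pb + 63) = 69 + 4Pb. Setting this equal to demand: 897 - 5Pb = 69 + 4Pb, so Pb = 92.
Sellers receive Ps = 92 + 63 = 155; x' = 897 − 5·92 = 437.
ΔCS = ½(297 + 437)(120 − 92) = 10276; ΔPS = ½(297 + 437)(155 − 120) = 12845.
Government spending = 63 × 437 = 27531.
DWL = ½ × 63 × (437 − 297) = 4410; fraction = 4410 / 27531 = 70/437.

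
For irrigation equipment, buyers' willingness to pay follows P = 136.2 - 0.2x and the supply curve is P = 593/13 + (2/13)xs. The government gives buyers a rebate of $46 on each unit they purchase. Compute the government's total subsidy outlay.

Government cost = $17756

Pre-subsidy: 136.2 - 0.2x = 593/13 + (2/13)x gives x* = 256 and P* = 85.
With the rebate, buyers effectively pay Pb = Ps − 46, where Ps is the price sellers receive.
On the curves, Pb = 136.2 - 0.2x and Ps = 593/13 + (2/13)x; the wedge Ps − Pb = 46 gives 593/13 + (2/13)x − (136.2 - 0.2x) = 46, so x' = 386.
Then Pb = 136.2 − 0.2·386 = 59 and Ps = 593/13 + (2/13)·386 = 105.
Government outlay = subsidy × quantity = 46 × 386 = 17756.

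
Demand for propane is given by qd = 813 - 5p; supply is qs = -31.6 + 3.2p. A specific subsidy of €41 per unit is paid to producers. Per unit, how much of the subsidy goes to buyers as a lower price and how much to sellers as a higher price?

Buyers gain €16 per unit; sellers gain €25 per unit

Pre-subsidy: 813 - 5p = -31.6 + 3.2p gives p* = 103, q* = 298.
With the subsidy, sellers receive ps = pb + 41 for each unit, where pb is the price buyers pay.
Supply in terms of pb becomes qs = -31.6 + 3.2(pb + 41) = 99.6 + 3.2pb. Setting this equal to demand: 813 - 5pb = 99.6 + 3.2pb, so pb = 87.
Sellers receive ps = 87 + 41 = 128; q' = 813 − 5·87 = 378.
Buyers' price falls by p* − pb = 103 − 87 = 16; sellers' price rises by ps − p* = 128 − 103 = 25.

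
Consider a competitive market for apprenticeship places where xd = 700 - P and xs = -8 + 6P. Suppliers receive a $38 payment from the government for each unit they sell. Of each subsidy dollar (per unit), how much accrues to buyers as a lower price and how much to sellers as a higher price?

Pre-subsidy: 700 - P = -8 + 6P gives P* = 708/7, x* = 4192/7.
With the subsidy, sellers receive Ps = Pb + 38 for each unit, where Pb is the price buyers pay.
Supply in terms of Pb becomes xs = -8 + 6(Pb + 38) = 220 + 6Pb. Setting this equal to demand: 700 - Pb = 220 + 6Pb, so Pb = 480/7.
Sellers receive Ps = 480/7 + 38 = 746/7; x' = 700 − 1·(480/7) = 4420/7.
Buyers' price falls by P* − Pb = 708/7 − 480/7 = 228/7; sellers' price rises by Ps − P* = 746/7 − 708/7 = 38/7.

Buyers gain 228/7 per unit; sellers gain 38/7 per unit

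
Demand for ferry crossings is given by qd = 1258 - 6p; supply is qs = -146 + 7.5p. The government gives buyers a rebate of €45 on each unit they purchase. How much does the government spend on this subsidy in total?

Government cost = €35280

Pre-subsidy: 1258 - 6p = -146 + 7.5p gives p* = 104, q* = 634.
With the rebate, buyers effectively pay pb = ps − 45, where ps is the price sellers receive.
Demand in terms of ps becomes qd = 1258 − 6(ps − 45) = 1528 - 6ps. Setting this equal to supply: 1528 - 6ps = -146 + 7.5ps, so ps = 124.
Buyers pay pb = 124 − 45 = 79; q' = -146 + 7.5·124 = 784.
Government outlay = subsidy × quantity = 45 × 784 = 35280.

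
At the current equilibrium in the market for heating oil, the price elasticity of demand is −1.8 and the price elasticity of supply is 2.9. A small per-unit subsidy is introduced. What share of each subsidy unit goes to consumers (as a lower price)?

For a small subsidy around the equilibrium, the benefit split depends on the relative slopes, which at a point are proportional to the elasticities.
Buyer share = εs/(εs + |εd|) = 2.9/(2.9 + 1.8) = 29/47; seller share = |εd|/(εs + |εd|) = 18/47.

Consumer share = 29/47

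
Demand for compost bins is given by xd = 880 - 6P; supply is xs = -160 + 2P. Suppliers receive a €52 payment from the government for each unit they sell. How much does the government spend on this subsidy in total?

Government cost = €9256

Pre-subsidy: 880 - 6P = -160 + 2P gives P* = 130, x* = 100.
With the subsidy, sellers receive Ps = Pb + 52 for each unit, where Pb is the price buyers pay.
Supply in terms of Pb becomes xs = -160 + 2(Pb + 52) = -56 + 2Pb. Setting this equal to demand: 880 - 6Pb = -56 + 2Pb, so Pb = 117.
Sellers receive Ps = 117 + 52 = 169; x' = 880 − 6·117 = 178.
Government outlay = subsidy × quantity = 52 × 178 = 9256.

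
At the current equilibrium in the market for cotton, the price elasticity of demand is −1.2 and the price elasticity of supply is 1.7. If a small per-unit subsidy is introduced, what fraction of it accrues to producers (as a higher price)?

For a small subsidy around the equilibrium, the benefit split depends on the relative slopes, which at a point are proportional to the elasticities.
Buyer share = εs/(εs + |εd|) = 1.7/(1.7 + 1.2) = 17/29; seller share = |εd|/(εs + |εd|) = 12/29.
So producers capture 12/29 of the subsidy.

Producer share = 12/29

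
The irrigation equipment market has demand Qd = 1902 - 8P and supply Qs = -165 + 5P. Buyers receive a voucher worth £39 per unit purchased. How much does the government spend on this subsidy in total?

Government cost = £29250

Pre-subsidy: 1902 - 8P = -165 + 5P gives P* = 159, Q* = 630.
With the rebate, buyers effectively pay Pb = Ps − 39, where Ps is the price sellers receive.
Demand in terms of Ps becomes Qd = 1902 − 8(Ps − 39) = 2214 - 8Ps. Setting this equal to supply: 2214 - 8Ps = -165 + 5Ps, so Ps = 183.
Buyers pay Pb = 183 − 39 = 144; Q' = -165 + 5·183 = 750.
Government outlay = subsidy × quantity = 39 × 750 = 29250.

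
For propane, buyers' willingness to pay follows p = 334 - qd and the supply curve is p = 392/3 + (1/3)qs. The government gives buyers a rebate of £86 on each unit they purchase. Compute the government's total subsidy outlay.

Pre-subsidy: 334 - q = 392/3 + (1/3)q gives q* = 152.5 and p* = 181.5.
With the rebate, buyers effectively pay pb = ps − 86, where ps is the price sellers receive.
On the curves, pb = 334 - q and ps = 392/3 + (1/3)q; the wedge ps − pb = 86 gives 392/3 + (1/3)q − (334 - q) = 86, so q' = 217.
Then pb = 334 − 1·217 = 117 and ps = 392/3 + (1/3)·217 = 203.
Government outlay = subsidy × quantity = 86 × 217 = 18662.

Government cost = £18662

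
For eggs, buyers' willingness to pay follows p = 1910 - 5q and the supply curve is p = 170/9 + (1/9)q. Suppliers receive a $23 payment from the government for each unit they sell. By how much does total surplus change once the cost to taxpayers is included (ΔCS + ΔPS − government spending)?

Pre-subsidy: 1910 - 5q = 170/9 + (1/9)q gives q* = 370 and p* = 60.
With the subsidy, sellers receive ps = pb + 23 for each unit, where pb is the price buyers pay.
On the curves, pb = 1910 - 5q and ps = 170/9 + (1/9)q; the wedge ps − pb = 23 gives 170/9 + (1/9)q − (1910 - 5q) = 23, so q' = 374.5.
Then pb = 1910 − 5·374.5 = 37.5 and ps = 170/9 + (1/9)·374.5 = 60.5.
ΔCS = ½(370 + 374.5)(60 − 37.5) = 8375.625; ΔPS = ½(370 + 374.5)(60.5 − 60) = 186.125.
Government spending = 23 × 374.5 = 8613.5.
Net change = 8375.625 + 186.125 − 8613.5 = -51.75. The loss equals the DWL triangle ½·23·4.5.

Net change in total surplus = -$51.75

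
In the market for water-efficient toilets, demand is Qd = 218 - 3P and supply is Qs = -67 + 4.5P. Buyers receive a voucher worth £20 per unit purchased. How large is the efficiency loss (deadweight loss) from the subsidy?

Pre-subsidy: 218 - 3P = -67 + 4.5P gives P* = 38, Q* = 104.
With the rebate, buyers effectively pay Pb = Ps − 20, where Ps is the price sellers receive.
Demand in terms of Ps becomes Qd = 218 − 3(Ps − 20) = 278 - 3Ps. Setting this equal to supply: 278 - 3Ps = -67 + 4.5Ps, so Ps = 46.
Buyers pay Pb = 46 − 20 = 26; Q' = -67 + 4.5·46 = 140.
The subsidy expands output by 140 − 104 = 36 past the efficient level; on those units the gap between marginal cost and willingness to pay runs from 0 up to 20.
DWL = ½ × 20 × 36 = 360.

Deadweight loss = £360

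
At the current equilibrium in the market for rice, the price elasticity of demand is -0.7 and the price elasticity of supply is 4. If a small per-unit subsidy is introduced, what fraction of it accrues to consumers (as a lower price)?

For a small subsidy around the equilibrium, the benefit split depends on the relative slopes, which at a point are proportional to the elasticities.
Buyer share = εs/(εs + |εd|) = 4/(4 + 0.7) = 40/47; seller share = |εd|/(εs + |εd|) = 7/47.

Consumer share = 40/47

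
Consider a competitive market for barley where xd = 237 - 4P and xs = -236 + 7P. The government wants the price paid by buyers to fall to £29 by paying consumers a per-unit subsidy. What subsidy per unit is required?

Required subsidy s = £22 per unit

At a buyer price of 29, quantity demanded is 237 − 4·29 = 121.
Sellers supply 121 only when they receive Ps with -236 + 7·Ps = 121, i.e. Ps = 51.
s = Ps − Pb = 51 − 29 = 22.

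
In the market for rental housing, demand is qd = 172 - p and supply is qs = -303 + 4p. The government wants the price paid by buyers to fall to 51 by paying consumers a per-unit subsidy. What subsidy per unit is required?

At a buyer price of 51, quantity demanded is 172 − 1·51 = 121.
Sellers supply 121 only when they receive ps with -303 + 4·ps = 121, i.e. ps = 106.
s = ps − pb = 106 − 51 = 55.

Required subsidy s = 55 per unit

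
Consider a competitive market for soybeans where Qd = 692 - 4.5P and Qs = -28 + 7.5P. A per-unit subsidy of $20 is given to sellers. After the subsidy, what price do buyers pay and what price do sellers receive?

Buyers pay $47.5; sellers receive $67.5

Pre-subsidy: 692 - 4.5P = -28 + 7.5P gives P* = 60, Q* = 422.
With the subsidy, sellers receive Ps = Pb + 20 for each unit, where Pb is the price buyers pay.
Supply in terms of Pb becomes Qs = -28 + 7.5(Pb + 20) = 122 + 7.5Pb. Setting this equal to demand: 692 - 4.5Pb = 122 + 7.5Pb, so Pb = 47.5.
Sellers receive Ps = 47.5 + 20 = 67.5; Q' = 692 − 4.5·47.5 = 478.25.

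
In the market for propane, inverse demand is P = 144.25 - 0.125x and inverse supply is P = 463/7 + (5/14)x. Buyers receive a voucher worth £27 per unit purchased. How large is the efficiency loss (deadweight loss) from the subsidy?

Pre-subsidy: 144.25 - 0.125x = 463/7 + (5/14)x gives x* = 162 and P* = 124.
With the rebate, buyers effectively pay Pb = Ps − 27, where Ps is the price sellers receive.
On the curves, Pb = 144.25 - 0.125x and Ps = 463/7 + (5/14)x; the wedge Ps − Pb = 27 gives 463/7 + (5/14)x − (144.25 - 0.125x) = 27, so x' = 218.
Then Pb = 144.25 − 0.125·218 = 117 and Ps = 463/7 + (5/14)·218 = 144.
The subsidy expands output by 218 − 162 = 56 past the efficient level; on those units the gap between marginal cost and willingness to pay runs from 0 up to 27.
DWL = ½ × 27 × 56 = 756.

Deadweight loss = £756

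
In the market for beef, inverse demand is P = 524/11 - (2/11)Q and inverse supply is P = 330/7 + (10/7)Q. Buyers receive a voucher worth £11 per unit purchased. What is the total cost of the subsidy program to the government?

Government cost = 9735/124

Pre-subsidy: 524/11 - (2/11)Q = 330/7 + (10/7)Q gives Q* = 19/62 and P* = 1475/31.
With the rebate, buyers effectively pay Pb = Ps − 11, where Ps is the price sellers receive.
On the curves, Pb = 524/11 - (2/11)Q and Ps = 330/7 + (10/7)Q; the wedge Ps − Pb = 11 gives 330/7 + (10/7)Q − (524/11 - (2/11)Q) = 11, so Q' = 885/124.
Then Pb = 524/11 − (2/11)·(885/124) = 2873/62 and Ps = 330/7 + (10/7)·(885/124) = 3555/62.
Government outlay = subsidy × quantity = 11 × 885/124 = 9735/124.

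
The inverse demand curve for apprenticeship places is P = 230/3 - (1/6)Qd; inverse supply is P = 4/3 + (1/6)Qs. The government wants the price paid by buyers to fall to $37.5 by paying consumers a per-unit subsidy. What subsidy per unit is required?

Required subsidy s = $3 per unit

At a buyer price of 37.5, quantity demanded is 460 − 6·37.5 = 235.
Sellers supply 235 only when they receive Ps = 4/3 + (1/6)·235 = 40.5.
s = Ps − Pb = 40.5 − 37.5 = 3.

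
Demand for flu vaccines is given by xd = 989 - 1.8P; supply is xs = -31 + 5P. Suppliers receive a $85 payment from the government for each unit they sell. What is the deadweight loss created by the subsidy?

Deadweight loss = $4781.25

Pre-subsidy: 989 - 1.8P = -31 + 5P gives P* = 150, x* = 719.
With the subsidy, sellers receive Ps = Pb + 85 for each unit, where Pb is the price buyers pay.
Supply in terms of Pb becomes xs = -31 + 5(Pb + 85) = 394 + 5Pb. Setting this equal to demand: 989 - 1.8Pb = 394 + 5Pb, so Pb = 87.5.
Sellers receive Ps = 87.5 + 85 = 172.5; x' = 989 − 1.8·87.5 = 831.5.
The subsidy expands output by 831.5 − 719 = 112.5 past the efficient level; on those units the gap between marginal cost and willingness to pay runs from 0 up to 85.
DWL = ½ × 85 × 112.5 = 4781.25.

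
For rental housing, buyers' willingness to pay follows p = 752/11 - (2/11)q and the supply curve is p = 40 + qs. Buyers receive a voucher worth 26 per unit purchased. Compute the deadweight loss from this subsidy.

Pre-subsidy: 752/11 - (2/11)q = 40 + q gives q* = 24 and p* = 64.
With the rebate, buyers effectively pay pb = ps − 26, where ps is the price sellers receive.
On the curves, pb = 752/11 - (2/11)q and ps = 40 + q; the wedge ps − pb = 26 gives 40 + q − (752/11 - (2/11)q) = 26, so q' = 46.
Then pb = 752/11 − (2/11)·46 = 60 and ps = 40 + 1·46 = 86.
The subsidy expands output by 46 − 24 = 22 past the efficient level; on those units the gap between marginal cost and willingness to pay runs from 0 up to 26.
DWL = ½ × 26 × 22 = 286.

Deadweight loss = 286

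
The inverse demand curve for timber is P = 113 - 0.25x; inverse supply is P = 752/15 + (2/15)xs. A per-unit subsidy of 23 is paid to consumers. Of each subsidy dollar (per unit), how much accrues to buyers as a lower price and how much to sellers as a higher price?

Pre-subsidy: 113 - 0.25x = 752/15 + (2/15)x gives x* = 164 and P* = 72.
With the rebate, buyers effectively pay Pb = Ps − 23, where Ps is the price sellers receive.
On the curves, Pb = 113 - 0.25x and Ps = 752/15 + (2/15)x; the wedge Ps − Pb = 23 gives 752/15 + (2/15)x − (113 - 0.25x) = 23, so x' = 224.
Then Pb = 113 − 0.25·224 = 57 and Ps = 752/15 + (2/15)·224 = 80.
Buyers' price falls by P* − Pb = 72 − 57 = 15; sellers' price rises by Ps − P* = 80 − 72 = 8.

Buyers gain 15 per unit; sellers gain 8 per unit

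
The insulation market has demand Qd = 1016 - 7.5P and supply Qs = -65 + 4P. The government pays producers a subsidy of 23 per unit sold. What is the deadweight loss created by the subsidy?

Deadweight loss = 690

Pre-subsidy: 1016 - 7.5P = -65 + 4P gives P* = 94, Q* = 311.
With the subsidy, sellers receive Ps = Pb + 23 for each unit, where Pb is the price buyers pay.
Supply in terms of Pb becomes Qs = -65 + 4(Pb + 23) = 27 + 4Pb. Setting this equal to demand: 1016 - 7.5Pb = 27 + 4Pb, so Pb = 86.
Sellers receive Ps = 86 + 23 = 109; Q' = 1016 − 7.5·86 = 371.
The subsidy expands output by 371 − 311 = 60 past the efficient level; on those units the gap between marginal cost and willingness to pay runs from 0 up to 23.
DWL = ½ × 23 × 60 = 690.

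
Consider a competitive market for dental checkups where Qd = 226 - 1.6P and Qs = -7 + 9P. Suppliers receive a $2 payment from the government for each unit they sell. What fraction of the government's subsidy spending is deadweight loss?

Pre-subsidy: 226 - 1.6P = -7 + 9P gives P* = 1165/53, Q* = 10114/53.
With the subsidy, sellers receive Ps = Pb + 2 for each unit, where Pb is the price buyers pay.
Supply in terms of Pb becomes Qs = -7 + 9(Pb + 2) = 11 + 9Pb. Setting this equal to demand: 226 - 1.6Pb = 11 + 9Pb, so Pb = 1075/53.
Sellers receive Ps = 1075/53 + 2 = 1181/53; Q' = 226 − 1.6·(1075/53) = 10258/53.
ΔCS = ½(10114/53 + 10258/53)(1165/53 − 1075/53) = 916740/2809; ΔPS = ½(10114/53 + 10258/53)(1181/53 − 1165/53) = 162976/2809.
Government spending = 2 × 10258/53 = 20516/53.
DWL = ½ × 2 × (10258/53 − 10114/53) = 144/53; fraction = (144/53) / (20516/53) = 36/5129.

DWL / government spending = 36/5129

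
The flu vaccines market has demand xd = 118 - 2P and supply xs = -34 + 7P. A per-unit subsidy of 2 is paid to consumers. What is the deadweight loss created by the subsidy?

Pre-subsidy: 118 - 2P = -34 + 7P gives P* = 152/9, x* = 758/9.
With the rebate, buyers effectively pay Pb = Ps − 2, where Ps is the price sellers receive.
Demand in terms of Ps becomes xd = 118 − 2(Ps − 2) = 122 - 2Ps. Setting this equal to supply: 122 - 2Ps = -34 + 7Ps, so Ps = 52/3.
Buyers pay Pb = 52/3 − 2 = 46/3; x' = -34 + 7·(52/3) = 262/3.
The subsidy expands output by 262/3 − 758/9 = 28/9 past the efficient level; on those units the gap between marginal cost and willingness to pay runs from 0 up to 2.
DWL = ½ × 2 × 28/9 = 28/9.

Deadweight loss = 28/9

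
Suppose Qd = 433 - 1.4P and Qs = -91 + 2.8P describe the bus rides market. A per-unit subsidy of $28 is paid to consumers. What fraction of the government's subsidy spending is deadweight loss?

DWL / government spending = 196/4267

Pre-subsidy: 433 - 1.4P = -91 + 2.8P gives P* = 2620/21, Q* = 775/3.
With the rebate, buyers effectively pay Pb = Ps − 28, where Ps is the price sellers receive.
Demand in terms of Ps becomes Qd = 433 − 1.4(Ps − 28) = 472.2 - 1.4Ps. Setting this equal to supply: 472.2 - 1.4Ps = -91 + 2.8Ps, so Ps = 2816/21.
Buyers pay Pb = 2816/21 − 28 = 2228/21; Q' = -91 + 2.8·(2816/21) = 4267/15.
ΔCS = ½(775/3 + 4267/15)(2620/21 − 2228/21) = 75992/15; ΔPS = ½(775/3 + 4267/15)(2816/21 − 2620/21) = 37996/15.
Government spending = 28 × 4267/15 = 119476/15.
DWL = ½ × 28 × (4267/15 − 775/3) = 5488/15; fraction = (5488/15) / (119476/15) = 196/4267.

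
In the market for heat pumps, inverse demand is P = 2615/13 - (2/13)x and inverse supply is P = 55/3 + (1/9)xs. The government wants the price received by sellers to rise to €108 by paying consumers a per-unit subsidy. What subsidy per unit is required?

Required subsidy s = €31 per unit

At a seller price of 108, quantity supplied is -165 + 9·108 = 807.
Buyers absorb 807 only when they pay Pb = 2615/13 − (2/13)·807 = 77.
s = Ps − Pb = 108 − 77 = 31.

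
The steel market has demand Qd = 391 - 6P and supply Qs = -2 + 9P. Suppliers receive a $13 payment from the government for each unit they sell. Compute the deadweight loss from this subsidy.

Deadweight loss = $304.2

Pre-subsidy: 391 - 6P = -2 + 9P gives P* = 26.2, Q* = 233.8.
With the subsidy, sellers receive Ps = Pb + 13 for each unit, where Pb is the price buyers pay.
Supply in terms of Pb becomes Qs = -2 + 9(Pb + 13) = 115 + 9Pb. Setting this equal to demand: 391 - 6Pb = 115 + 9Pb, so Pb = 18.4.
Sellers receive Ps = 18.4 + 13 = 31.4; Q' = 391 − 6·18.4 = 280.6.
The subsidy expands output by 280.6 − 233.8 = 46.8 past the efficient level; on those units the gap between marginal cost and willingness to pay runs from 0 up to 13.
DWL = ½ × 13 × 46.8 = 304.2.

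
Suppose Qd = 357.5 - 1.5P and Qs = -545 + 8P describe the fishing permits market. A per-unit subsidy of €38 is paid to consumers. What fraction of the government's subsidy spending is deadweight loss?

DWL / government spending = 24/263

Pre-subsidy: 357.5 - 1.5P = -545 + 8P gives P* = 95, Q* = 215.
With the rebate, buyers effectively pay Pb = Ps − 38, where Ps is the price sellers receive.
Demand in terms of Ps becomes Qd = 357.5 − 1.5(Ps − 38) = 414.5 - 1.5Ps. Setting this equal to supply: 414.5 - 1.5Ps = -545 + 8Ps, so Ps = 101.
Buyers pay Pb = 101 − 38 = 63; Q' = -545 + 8·101 = 263.
ΔCS = ½(215 + 263)(95 − 63) = 7648; ΔPS = ½(215 + 263)(101 − 95) = 1434.
Government spending = 38 × 263 = 9994.
DWL = ½ × 38 × (263 − 215) = 912; fraction = 912 / 9994 = 24/263.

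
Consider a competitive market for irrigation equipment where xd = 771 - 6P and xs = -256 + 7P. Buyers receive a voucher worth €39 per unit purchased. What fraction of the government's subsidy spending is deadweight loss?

DWL / government spending = 7/47

Pre-subsidy: 771 - 6P = -256 + 7P gives P* = 79, x* = 297.
With the rebate, buyers effectively pay Pb = Ps − 39, where Ps is the price sellers receive.
Demand in terms of Ps becomes xd = 771 − 6(Ps − 39) = 1005 - 6Ps. Setting this equal to supply: 1005 - 6Ps = -256 + 7Ps, so Ps = 97.
Buyers pay Pb = 97 − 39 = 58; x' = -256 + 7·97 = 423.
ΔCS = ½(297 + 423)(79 − 58) = 7560; ΔPS = ½(297 + 423)(97 − 79) = 6480.
Government spending = 39 × 423 = 16497.
DWL = ½ × 39 × (423 − 297) = 2457; fraction = 2457 / 16497 = 7/47.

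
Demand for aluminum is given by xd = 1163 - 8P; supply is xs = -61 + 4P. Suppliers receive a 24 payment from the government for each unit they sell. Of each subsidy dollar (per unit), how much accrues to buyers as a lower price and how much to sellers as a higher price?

Buyers gain 8 per unit; sellers gain 16 per unit

Pre-subsidy: 1163 - 8P = -61 + 4P gives P* = 102, x* = 347.
With the subsidy, sellers receive Ps = Pb + 24 for each unit, where Pb is the price buyers pay.
Supply in terms of Pb becomes xs = -61 + 4(Pb + 24) = 35 + 4Pb. Setting this equal to demand: 1163 - 8Pb = 35 + 4Pb, so Pb = 94.
Sellers receive Ps = 94 + 24 = 118; x' = 1163 − 8·94 = 411.
Buyers' price falls by P* − Pb = 102 − 94 = 8; sellers' price rises by Ps − P* = 118 − 102 = 16.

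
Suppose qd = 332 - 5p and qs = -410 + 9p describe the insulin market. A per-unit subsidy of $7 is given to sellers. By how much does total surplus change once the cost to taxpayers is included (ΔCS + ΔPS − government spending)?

Net change in total surplus = -$78.75

Pre-subsidy: 332 - 5p = -410 + 9p gives p* = 53, q* = 67.
With the subsidy, sellers receive ps = pb + 7 for each unit, where pb is the price buyers pay.
Supply in terms of pb becomes qs = -410 + 9(pb + 7) = -347 + 9pb. Setting this equal to demand: 332 - 5pb = -347 + 9pb, so pb = 48.5.
Sellers receive ps = 48.5 + 7 = 55.5; q' = 332 − 5·48.5 = 89.5.
ΔCS = ½(67 + 89.5)(53 − 48.5) = 352.125; ΔPS = ½(67 + 89.5)(55.5 − 53) = 195.625.
Government spending = 7 × 89.5 = 626.5.
Net change = 352.125 + 195.625 − 626.5 = -78.75. The loss equals the DWL triangle ½·7·22.5.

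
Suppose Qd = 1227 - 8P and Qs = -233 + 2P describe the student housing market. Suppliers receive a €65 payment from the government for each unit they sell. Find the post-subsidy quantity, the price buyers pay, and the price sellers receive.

Pre-subsidy: 1227 - 8P = -233 + 2P gives P* = 146, Q* = 59.
With the subsidy, sellers receive Ps = Pb + 65 for each unit, where Pb is the price buyers pay.
Supply in terms of Pb becomes Qs = -233 + 2(Pb + 65) = -103 + 2Pb. Setting this equal to demand: 1227 - 8Pb = -103 + 2Pb, so Pb = 133.
Sellers receive Ps = 133 + 65 = 198; Q' = 1227 − 8·133 = 163.

Q' = 163; buyers pay €133; sellers receive €198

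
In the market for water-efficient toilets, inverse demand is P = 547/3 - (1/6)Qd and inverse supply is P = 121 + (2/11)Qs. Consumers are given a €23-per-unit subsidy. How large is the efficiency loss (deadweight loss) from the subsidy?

Pre-subsidy: 547/3 - (1/6)Q = 121 + (2/11)Q gives Q* = 176 and P* = 153.
With the rebate, buyers effectively pay Pb = Ps − 23, where Ps is the price sellers receive.
On the curves, Pb = 547/3 - (1/6)Q and Ps = 121 + (2/11)Q; the wedge Ps − Pb = 23 gives 121 + (2/11)Q − (547/3 - (1/6)Q) = 23, so Q' = 242.
Then Pb = 547/3 − (1/6)·242 = 142 and Ps = 121 + (2/11)·242 = 165.
The subsidy expands output by 242 − 176 = 66 past the efficient level; on those units the gap between marginal cost and willingness to pay runs from 0 up to 23.
DWL = ½ × 23 × 66 = 759.

Deadweight loss = €759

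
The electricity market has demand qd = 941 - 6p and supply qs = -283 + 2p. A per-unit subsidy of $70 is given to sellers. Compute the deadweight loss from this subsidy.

Pre-subsidy: 941 - 6p = -283 + 2p gives p* = 153, q* = 23.
With the subsidy, sellers receive ps = pb + 70 for each unit, where pb is the price buyers pay.
Supply in terms of pb becomes qs = -283 + 2(pb + 70) = -143 + 2pb. Setting this equal to demand: 941 - 6pb = -143 + 2pb, so pb = 135.5.
Sellers receive ps = 135.5 + 70 = 205.5; q' = 941 − 6·135.5 = 128.
The subsidy expands output by 128 − 23 = 105 past the efficient level; on those units the gap between marginal cost and willingness to pay runs from 0 up to 70.
DWL = ½ × 70 × 105 = 3675.

Deadweight loss = $3675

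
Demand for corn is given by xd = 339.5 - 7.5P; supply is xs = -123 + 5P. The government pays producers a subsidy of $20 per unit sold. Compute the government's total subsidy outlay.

Pre-subsidy: 339.5 - 7.5P = -123 + 5P gives P* = 37, x* = 62.
With the subsidy, sellers receive Ps = Pb + 20 for each unit, where Pb is the price buyers pay.
Supply in terms of Pb becomes xs = -123 + 5(Pb + 20) = -23 + 5Pb. Setting this equal to demand: 339.5 - 7.5Pb = -23 + 5Pb, so Pb = 29.
Sellers receive Ps = 29 + 20 = 49; x' = 339.5 − 7.5·29 = 122.
Government outlay = subsidy × quantity = 20 × 122 = 2440.

Government cost = $2440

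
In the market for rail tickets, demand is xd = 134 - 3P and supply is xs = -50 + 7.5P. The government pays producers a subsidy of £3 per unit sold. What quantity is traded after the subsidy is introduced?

Pre-subsidy: 134 - 3P = -50 + 7.5P gives P* = 368/21, x* = 570/7.
With the subsidy, sellers receive Ps = Pb + 3 for each unit, where Pb is the price buyers pay.
Supply in terms of Pb becomes xs = -50 + 7.5(Pb + 3) = -27.5 + 7.5Pb. Setting this equal to demand: 134 - 3Pb = -27.5 + 7.5Pb, so Pb = 323/21.
Sellers receive Ps = 323/21 + 3 = 386/21; x' = 134 − 3·(323/21) = 615/7.

x' = 615/7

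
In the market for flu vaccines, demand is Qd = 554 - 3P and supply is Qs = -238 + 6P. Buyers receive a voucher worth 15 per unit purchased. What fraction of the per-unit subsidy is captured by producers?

Pre-subsidy: 554 - 3P = -238 + 6P gives P* = 88, Q* = 290.
With the rebate, buyers effectively pay Pb = Ps − 15, where Ps is the price sellers receive.
Demand in terms of Ps becomes Qd = 554 − 3(Ps − 15) = 599 - 3Ps. Setting this equal to supply: 599 - 3Ps = -238 + 6Ps, so Ps = 93.
Buyers pay Pb = 93 − 15 = 78; Q' = -238 + 6·93 = 320.
Buyers' price falls by P* − Pb = 88 − 78 = 10; sellers' price rises by Ps − P* = 93 − 88 = 5.
So producers capture 5/15 = 1/3 of each unit of subsidy.

Producer share = 1/3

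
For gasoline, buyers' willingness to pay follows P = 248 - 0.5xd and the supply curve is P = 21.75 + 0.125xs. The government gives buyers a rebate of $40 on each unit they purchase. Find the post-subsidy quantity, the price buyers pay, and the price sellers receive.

x' = 426; buyers pay $35; sellers receive $75

Pre-subsidy: 248 - 0.5x = 21.75 + 0.125x gives x* = 362 and P* = 67.
With the rebate, buyers effectively pay Pb = Ps − 40, where Ps is the price sellers receive.
On the curves, Pb = 248 - 0.5x and Ps = 21.75 + 0.125x; the wedge Ps − Pb = 40 gives 21.75 + 0.125x − (248 - 0.5x) = 40, so x' = 426.
Then Pb = 248 − 0.5·426 = 35 and Ps = 21.75 + 0.125·426 = 75.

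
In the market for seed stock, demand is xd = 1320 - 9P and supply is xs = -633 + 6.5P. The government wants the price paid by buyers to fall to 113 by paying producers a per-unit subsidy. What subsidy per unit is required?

At a buyer price of 113, quantity demanded is 1320 − 9·113 = 303.
Sellers supply 303 only when they receive Ps with -633 + 6.5·Ps = 303, i.e. Ps = 144.
s = Ps − Pb = 144 − 113 = 31.

Required subsidy s = 31 per unit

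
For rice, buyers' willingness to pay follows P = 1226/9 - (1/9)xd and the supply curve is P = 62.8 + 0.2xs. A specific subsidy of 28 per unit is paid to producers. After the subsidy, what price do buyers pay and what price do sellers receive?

Pre-subsidy: 1226/9 - (1/9)x = 62.8 + 0.2x gives x* = 236 and P* = 110.
With the subsidy, sellers receive Ps = Pb + 28 for each unit, where Pb is the price buyers pay.
On the curves, Pb = 1226/9 - (1/9)x and Ps = 62.8 + 0.2x; the wedge Ps − Pb = 28 gives 62.8 + 0.2x − (1226/9 - (1/9)x) = 28, so x' = 326.
Then Pb = 1226/9 − (1/9)·326 = 100 and Ps = 62.8 + 0.2·326 = 128.

Buyers pay 100; sellers receive 128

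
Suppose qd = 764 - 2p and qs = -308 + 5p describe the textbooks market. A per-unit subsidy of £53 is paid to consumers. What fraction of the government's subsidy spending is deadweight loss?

DWL / government spending = 265/3734

Pre-subsidy: 764 - 2p = -308 + 5p gives p* = 1072/7, q* = 3204/7.
With the rebate, buyers effectively pay pb = ps − 53, where ps is the price sellers receive.
Demand in terms of ps becomes qd = 764 − 2(ps − 53) = 870 - 2ps. Setting this equal to supply: 870 - 2ps = -308 + 5ps, so ps = 1178/7.
Buyers pay pb = 1178/7 − 53 = 807/7; q' = -308 + 5·(1178/7) = 3734/7.
ΔCS = ½(3204/7 + 3734/7)(1072/7 − 807/7) = 919285/49; ΔPS = ½(3204/7 + 3734/7)(1178/7 − 1072/7) = 367714/49.
Government spending = 53 × 3734/7 = 197902/7.
DWL = ½ × 53 × (3734/7 − 3204/7) = 14045/7; fraction = (14045/7) / (197902/7) = 265/3734.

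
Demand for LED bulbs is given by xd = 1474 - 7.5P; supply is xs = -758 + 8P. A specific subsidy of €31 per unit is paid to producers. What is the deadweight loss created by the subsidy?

Deadweight loss = €1860

Pre-subsidy: 1474 - 7.5P = -758 + 8P gives P* = 144, x* = 394.
With the subsidy, sellers receive Ps = Pb + 31 for each unit, where Pb is the price buyers pay.
Supply in terms of Pb becomes xs = -758 + 8(Pb + 31) = -510 + 8Pb. Setting this equal to demand: 1474 - 7.5Pb = -510 + 8Pb, so Pb = 128.
Sellers receive Ps = 128 + 31 = 159; x' = 1474 − 7.5·128 = 514.
The subsidy expands output by 514 − 394 = 120 past the efficient level; on those units the gap between marginal cost and willingness to pay runs from 0 up to 31.
DWL = ½ × 31 × 120 = 1860.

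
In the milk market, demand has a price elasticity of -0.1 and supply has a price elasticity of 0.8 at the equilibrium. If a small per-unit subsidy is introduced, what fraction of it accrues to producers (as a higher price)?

Producer share = 1/9

For a small subsidy around the equilibrium, the benefit split depends on the relative slopes, which at a point are proportional to the elasticities.
Buyer share = εs/(εs + |εd|) = 0.8/(0.8 + 0.1) = 8/9; seller share = |εd|/(εs + |εd|) = 1/9.
So producers capture 1/9 of the subsidy.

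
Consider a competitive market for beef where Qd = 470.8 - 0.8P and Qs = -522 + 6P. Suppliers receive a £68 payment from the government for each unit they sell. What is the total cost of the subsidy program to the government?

Government cost = £27336

Pre-subsidy: 470.8 - 0.8P = -522 + 6P gives P* = 146, Q* = 354.
With the subsidy, sellers receive Ps = Pb + 68 for each unit, where Pb is the price buyers pay.
Supply in terms of Pb becomes Qs = -522 + 6(Pb + 68) = -114 + 6Pb. Setting this equal to demand: 470.8 - 0.8Pb = -114 + 6Pb, so Pb = 86.
Sellers receive Ps = 86 + 68 = 154; Q' = 470.8 − 0.8·86 = 402.
Government outlay = subsidy × quantity = 68 × 402 = 27336.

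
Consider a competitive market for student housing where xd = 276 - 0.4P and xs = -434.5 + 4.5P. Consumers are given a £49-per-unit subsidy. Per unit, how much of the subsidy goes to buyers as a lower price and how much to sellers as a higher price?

Buyers gain £45 per unit; sellers gain £4 per unit

Pre-subsidy: 276 - 0.4P = -434.5 + 4.5P gives P* = 145, x* = 218.
With the rebate, buyers effectively pay Pb = Ps − 49, where Ps is the price sellers receive.
Demand in terms of Ps becomes xd = 276 − 0.4(Ps − 49) = 295.6 - 0.4Ps. Setting this equal to supply: 295.6 - 0.4Ps = -434.5 + 4.5Ps, so Ps = 149.
Buyers pay Pb = 149 − 49 = 100; x' = -434.5 + 4.5·149 = 236.
Buyers' price falls by P* − Pb = 145 − 100 = 45; sellers' price rises by Ps − P* = 149 − 145 = 4.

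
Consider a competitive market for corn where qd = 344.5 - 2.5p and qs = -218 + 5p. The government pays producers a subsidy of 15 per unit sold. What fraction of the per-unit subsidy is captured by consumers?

Consumer share = 2/3

Pre-subsidy: 344.5 - 2.5p = -218 + 5p gives p* = 75, q* = 157.
With the subsidy, sellers receive ps = pb + 15 for each unit, where pb is the price buyers pay.
Supply in terms of pb becomes qs = -218 + 5(pb + 15) = -143 + 5pb. Setting this equal to demand: 344.5 - 2.5pb = -143 + 5pb, so pb = 65.
Sellers receive ps = 65 + 15 = 80; q' = 344.5 − 2.5·65 = 182.
Buyers' price falls by p* − pb = 75 − 65 = 10; sellers' price rises by ps − p* = 80 − 75 = 5.
So consumers capture 10/15 = 2/3 of each unit of subsidy.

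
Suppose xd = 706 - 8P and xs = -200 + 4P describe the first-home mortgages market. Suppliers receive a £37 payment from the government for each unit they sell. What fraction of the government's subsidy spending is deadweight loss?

DWL / government spending = 74/301

Pre-subsidy: 706 - 8P = -200 + 4P gives P* = 75.5, x* = 102.
With the subsidy, sellers receive Ps = Pb + 37 for each unit, where Pb is the price buyers pay.
Supply in terms of Pb becomes xs = -200 + 4(Pb + 37) = -52 + 4Pb. Setting this equal to demand: 706 - 8Pb = -52 + 4Pb, so Pb = 379/6.
Sellers receive Ps = 379/6 + 37 = 601/6; x' = 706 − 8·(379/6) = 602/3.
ΔCS = ½(102 + 602/3)(75.5 − 379/6) = 16798/9; ΔPS = ½(102 + 602/3)(601/6 − 75.5) = 33596/9.
Government spending = 37 × 602/3 = 22274/3.
DWL = ½ × 37 × (602/3 − 102) = 5476/3; fraction = (5476/3) / (22274/3) = 74/301.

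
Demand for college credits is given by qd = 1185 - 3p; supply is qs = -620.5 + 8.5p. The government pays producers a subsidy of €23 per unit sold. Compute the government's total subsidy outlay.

Government cost = €17595

Pre-subsidy: 1185 - 3p = -620.5 + 8.5p gives p* = 157, q* = 714.
With the subsidy, sellers receive ps = pb + 23 for each unit, where pb is the price buyers pay.
Supply in terms of pb becomes qs = -620.5 + 8.5(pb + 23) = -425 + 8.5pb. Setting this equal to demand: 1185 - 3pb = -425 + 8.5pb, so pb = 140.
Sellers receive ps = 140 + 23 = 163; q' = 1185 − 3·140 = 765.
Government outlay = subsidy × quantity = 23 × 765 = 17595.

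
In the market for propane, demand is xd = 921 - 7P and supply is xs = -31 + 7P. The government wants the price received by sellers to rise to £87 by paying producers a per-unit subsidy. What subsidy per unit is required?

At a seller price of 87, quantity supplied is -31 + 7·87 = 578.
Buyers absorb 578 only when they pay Pb with 921 − 7·Pb = 578, i.e. Pb = 49.
s = Ps − Pb = 87 − 49 = 38.

Required subsidy s = £38 per unit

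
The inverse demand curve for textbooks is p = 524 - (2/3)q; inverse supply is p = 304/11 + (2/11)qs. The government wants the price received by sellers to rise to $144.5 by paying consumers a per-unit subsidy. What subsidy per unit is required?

At a seller price of 144.5, quantity supplied is -152 + 5.5·144.5 = 642.75.
Buyers absorb 642.75 only when they pay pb = 524 − (2/3)·642.75 = 95.5.
s = ps − pb = 144.5 − 95.5 = 49.

Required subsidy s = $49 per unit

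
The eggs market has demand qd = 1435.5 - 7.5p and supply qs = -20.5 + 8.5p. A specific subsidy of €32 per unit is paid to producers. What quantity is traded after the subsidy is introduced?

q' = 880.5

Pre-subsidy: 1435.5 - 7.5p = -20.5 + 8.5p gives p* = 91, q* = 753.
With the subsidy, sellers receive ps = pb + 32 for each unit, where pb is the price buyers pay.
Supply in terms of pb becomes qs = -20.5 + 8.5(pb + 32) = 251.5 + 8.5pb. Setting this equal to demand: 1435.5 - 7.5pb = 251.5 + 8.5pb, so pb = 74.
Sellers receive ps = 74 + 32 = 106; q' = 1435.5 − 7.5·74 = 880.5.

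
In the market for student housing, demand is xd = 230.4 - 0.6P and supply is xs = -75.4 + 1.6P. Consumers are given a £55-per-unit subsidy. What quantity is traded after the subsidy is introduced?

x' = 171

Pre-subsidy: 230.4 - 0.6P = -75.4 + 1.6P gives P* = 139, x* = 147.
With the rebate, buyers effectively pay Pb = Ps − 55, where Ps is the price sellers receive.
Demand in terms of Ps becomes xd = 230.4 − 0.6(Ps − 55) = 263.4 - 0.6Ps. Setting this equal to supply: 263.4 - 0.6Ps = -75.4 + 1.6Ps, so Ps = 154.
Buyers pay Pb = 154 − 55 = 99; x' = -75.4 + 1.6·154 = 171.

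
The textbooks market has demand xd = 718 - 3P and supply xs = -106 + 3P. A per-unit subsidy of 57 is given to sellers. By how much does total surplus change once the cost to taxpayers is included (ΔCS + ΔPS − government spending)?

Pre-subsidy: 718 - 3P = -106 + 3P gives P* = 412/3, x* = 306.
With the subsidy, sellers receive Ps = Pb + 57 for each unit, where Pb is the price buyers pay.
Supply in terms of Pb becomes xs = -106 + 3(Pb + 57) = 65 + 3Pb. Setting this equal to demand: 718 - 3Pb = 65 + 3Pb, so Pb = 653/6.
Sellers receive Ps = 653/6 + 57 = 995/6; x' = 718 − 3·(653/6) = 391.5.
ΔCS = ½(306 + 391.5)(412/3 − 653/6) = 9939.375; ΔPS = ½(306 + 391.5)(995/6 − 412/3) = 9939.375.
Government spending = 57 × 391.5 = 22315.5.
Net change = 9939.375 + 9939.375 − 22315.5 = -2436.75. The loss equals the DWL triangle ½·57·85.5.

Net change in total surplus = -2436.75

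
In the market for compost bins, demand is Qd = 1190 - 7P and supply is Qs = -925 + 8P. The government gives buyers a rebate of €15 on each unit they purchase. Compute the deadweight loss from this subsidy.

Deadweight loss = €420

Pre-subsidy: 1190 - 7P = -925 + 8P gives P* = 141, Q* = 203.
With the rebate, buyers effectively pay Pb = Ps − 15, where Ps is the price sellers receive.
Demand in terms of Ps becomes Qd = 1190 − 7(Ps − 15) = 1295 - 7Ps. Setting this equal to supply: 1295 - 7Ps = -925 + 8Ps, so Ps = 148.
Buyers pay Pb = 148 − 15 = 133; Q' = -925 + 8·148 = 259.
The subsidy expands output by 259 − 203 = 56 past the efficient level; on those units the gap between marginal cost and willingness to pay runs from 0 up to 15.
DWL = ½ × 15 × 56 = 420.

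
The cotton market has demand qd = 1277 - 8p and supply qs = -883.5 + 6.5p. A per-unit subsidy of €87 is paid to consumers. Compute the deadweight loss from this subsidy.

Pre-subsidy: 1277 - 8p = -883.5 + 6.5p gives p* = 149, q* = 85.
With the rebate, buyers effectively pay pb = ps − 87, where ps is the price sellers receive.
Demand in terms of ps becomes qd = 1277 − 8(ps − 87) = 1973 - 8ps. Setting this equal to supply: 1973 - 8ps = -883.5 + 6.5ps, so ps = 197.
Buyers pay pb = 197 − 87 = 110; q' = -883.5 + 6.5·197 = 397.
The subsidy expands output by 397 − 85 = 312 past the efficient level; on those units the gap between marginal cost and willingness to pay runs from 0 up to 87.
DWL = ½ × 87 × 312 = 13572.

Deadweight loss = €13572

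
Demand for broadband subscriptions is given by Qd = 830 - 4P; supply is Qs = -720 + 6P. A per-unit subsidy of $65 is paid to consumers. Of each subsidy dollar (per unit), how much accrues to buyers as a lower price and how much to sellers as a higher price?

Buyers gain $39 per unit; sellers gain $26 per unit

Pre-subsidy: 830 - 4P = -720 + 6P gives P* = 155, Q* = 210.
With the rebate, buyers effectively pay Pb = Ps − 65, where Ps is the price sellers receive.
Demand in terms of Ps becomes Qd = 830 − 4(Ps − 65) = 1090 - 4Ps. Setting this equal to supply: 1090 - 4Ps = -720 + 6Ps, so Ps = 181.
Buyers pay Pb = 181 − 65 = 116; Q' = -720 + 6·181 = 366.
Buyers' price falls by P* − Pb = 155 − 116 = 39; sellers' price rises by Ps − P* = 181 − 155 = 26.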